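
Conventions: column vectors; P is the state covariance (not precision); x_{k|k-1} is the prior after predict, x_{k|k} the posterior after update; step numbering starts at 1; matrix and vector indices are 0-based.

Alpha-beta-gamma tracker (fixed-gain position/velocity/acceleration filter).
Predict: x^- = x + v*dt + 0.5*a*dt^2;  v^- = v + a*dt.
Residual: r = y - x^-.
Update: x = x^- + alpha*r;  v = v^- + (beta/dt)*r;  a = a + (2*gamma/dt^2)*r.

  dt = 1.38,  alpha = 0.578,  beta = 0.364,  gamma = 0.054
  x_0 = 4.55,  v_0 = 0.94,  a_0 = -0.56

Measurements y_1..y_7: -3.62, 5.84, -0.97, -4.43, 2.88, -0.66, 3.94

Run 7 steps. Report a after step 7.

a_post = 0.4970

step 1: x_pred=5.3140  r=-8.9340  x^+=0.1501  v^+=-2.1893  a^+=-1.0667
step 2: x_pred=-3.8868  r=9.7268  x^+=1.7353  v^+=-1.0957  a^+=-0.5150
step 3: x_pred=-0.2671  r=-0.7029  x^+=-0.6734  v^+=-1.9918  a^+=-0.5549
step 4: x_pred=-3.9505  r=-0.4795  x^+=-4.2276  v^+=-2.8841  a^+=-0.5821
step 5: x_pred=-8.7619  r=11.6419  x^+=-2.0329  v^+=-0.6166  a^+=0.0781
step 6: x_pred=-2.8094  r=2.1494  x^+=-1.5670  v^+=0.0582  a^+=0.2000
step 7: x_pred=-1.2963  r=5.2363  x^+=1.7303  v^+=1.7154  a^+=0.4970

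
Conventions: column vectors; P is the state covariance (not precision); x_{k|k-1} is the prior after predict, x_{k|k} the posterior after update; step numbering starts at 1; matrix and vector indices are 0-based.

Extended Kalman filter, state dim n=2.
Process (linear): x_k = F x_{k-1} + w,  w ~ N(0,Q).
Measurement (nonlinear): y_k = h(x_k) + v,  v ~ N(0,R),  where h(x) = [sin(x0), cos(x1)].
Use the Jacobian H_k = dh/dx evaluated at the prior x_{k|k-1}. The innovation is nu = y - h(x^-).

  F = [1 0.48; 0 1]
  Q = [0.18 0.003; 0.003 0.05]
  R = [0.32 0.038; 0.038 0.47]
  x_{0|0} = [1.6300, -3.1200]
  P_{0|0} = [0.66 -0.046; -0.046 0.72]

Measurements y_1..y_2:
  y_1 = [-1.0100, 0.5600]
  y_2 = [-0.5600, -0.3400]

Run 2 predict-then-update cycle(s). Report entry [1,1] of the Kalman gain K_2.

step 1: x^-=[0.1324, -3.1200]  P^-=[0.9617 0.3026; 0.3026 0.7700]  H_jac=[0.9912 0.0000; 0.0000 0.0216]  S=[1.2650 0.0445; 0.0445 0.4704]  K=[0.7556 -0.0576; 0.2367 0.0130]  nu=[-1.1420, 1.5598]  x^+=[-0.8203, -3.3701]  P^+=[0.2417 0.0769; 0.0769 0.6988]
step 2: x^-=[-2.4380, -3.3701]  P^-=[0.6566 0.4153; 0.4153 0.7488]  H_jac=[-0.7625 0.0000; 0.0000 -0.2265]  S=[0.7017 0.1097; 0.1097 0.5084]  K=[-0.7084 -0.0321; -0.4131 -0.2444]  nu=[0.0870, 0.6340]  x^+=[-2.5200, -3.5609]  P^+=[0.2989 0.1855; 0.1855 0.5765]

K[1,1] = -0.2444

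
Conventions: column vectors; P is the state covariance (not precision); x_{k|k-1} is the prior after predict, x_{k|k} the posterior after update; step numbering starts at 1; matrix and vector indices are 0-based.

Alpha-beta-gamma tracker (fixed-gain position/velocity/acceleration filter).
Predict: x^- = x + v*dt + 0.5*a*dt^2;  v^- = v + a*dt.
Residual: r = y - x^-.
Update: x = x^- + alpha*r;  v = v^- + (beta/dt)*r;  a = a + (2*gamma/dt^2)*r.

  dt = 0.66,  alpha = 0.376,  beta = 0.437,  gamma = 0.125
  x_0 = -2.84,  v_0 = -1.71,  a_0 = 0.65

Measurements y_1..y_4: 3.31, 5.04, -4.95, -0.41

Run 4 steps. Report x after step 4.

step 1: x_pred=-3.8270  r=7.1370  x^+=-1.1435  v^+=3.4446  a^+=4.7461
step 2: x_pred=2.1636  r=2.8764  x^+=3.2451  v^+=8.4815  a^+=6.3969
step 3: x_pred=10.2362  r=-15.1862  x^+=4.5262  v^+=2.6484  a^+=-2.3188
step 4: x_pred=5.7691  r=-6.1791  x^+=3.4457  v^+=-2.9733  a^+=-5.8651

x_post = 3.4457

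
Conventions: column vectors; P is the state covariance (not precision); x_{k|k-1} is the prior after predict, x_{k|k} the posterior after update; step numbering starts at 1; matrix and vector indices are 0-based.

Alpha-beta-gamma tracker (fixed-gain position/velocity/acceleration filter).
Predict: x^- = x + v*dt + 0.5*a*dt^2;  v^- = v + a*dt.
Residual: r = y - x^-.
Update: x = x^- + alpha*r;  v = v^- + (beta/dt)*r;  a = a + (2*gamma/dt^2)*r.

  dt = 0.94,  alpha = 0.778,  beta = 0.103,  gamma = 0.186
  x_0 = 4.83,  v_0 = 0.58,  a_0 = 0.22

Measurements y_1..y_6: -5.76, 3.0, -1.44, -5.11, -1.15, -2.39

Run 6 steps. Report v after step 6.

v_post = 0.1209

step 1: x_pred=5.4724  r=-11.2324  x^+=-3.2664  v^+=-0.4440  a^+=-4.5089
step 2: x_pred=-5.6758  r=8.6758  x^+=1.0740  v^+=-3.7317  a^+=-0.8563
step 3: x_pred=-2.8122  r=1.3722  x^+=-1.7446  v^+=-4.3863  a^+=-0.2787
step 4: x_pred=-5.9909  r=0.8809  x^+=-5.3056  v^+=-4.5517  a^+=0.0922
step 5: x_pred=-9.5435  r=8.3935  x^+=-3.0133  v^+=-3.5454  a^+=3.6259
step 6: x_pred=-4.7441  r=2.3541  x^+=-2.9126  v^+=0.1209  a^+=4.6170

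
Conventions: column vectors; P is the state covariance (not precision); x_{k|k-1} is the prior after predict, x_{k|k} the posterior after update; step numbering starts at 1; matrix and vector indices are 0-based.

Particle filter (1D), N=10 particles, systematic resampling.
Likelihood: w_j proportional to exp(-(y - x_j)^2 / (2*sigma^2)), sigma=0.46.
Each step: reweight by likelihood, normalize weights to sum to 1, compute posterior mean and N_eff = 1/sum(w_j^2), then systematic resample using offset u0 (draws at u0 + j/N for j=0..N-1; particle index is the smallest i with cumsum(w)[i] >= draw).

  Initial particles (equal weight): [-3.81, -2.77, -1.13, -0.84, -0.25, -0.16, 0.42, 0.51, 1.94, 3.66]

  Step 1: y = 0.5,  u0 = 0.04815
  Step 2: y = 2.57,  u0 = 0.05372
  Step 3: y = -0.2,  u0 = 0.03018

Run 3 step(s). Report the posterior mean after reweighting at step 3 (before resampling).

post_mean = 0.4774

step 1: w=[0.0000, 0.0000, 0.0007, 0.0055, 0.1006, 0.1358, 0.3745, 0.3801, 0.0028, 0.0000]  mean=0.3043  Neff=3.1919  idx=[4, 5, 6, 6, 6, 6, 7, 7, 7, 7]
step 2: w=[0.0000, 0.0001, 0.0725, 0.0725, 0.0725, 0.0725, 0.1775, 0.1775, 0.1775, 0.1775]  mean=0.4838  Neff=6.8021  idx=[2, 4, 5, 6, 6, 7, 8, 8, 9, 9]
step 3: w=[0.1208, 0.1208, 0.1208, 0.0911, 0.0911, 0.0911, 0.0911, 0.0911, 0.0911, 0.0911]  mean=0.4774  Neff=9.8173  idx=[0, 1, 1, 2, 3, 4, 5, 7, 8, 9]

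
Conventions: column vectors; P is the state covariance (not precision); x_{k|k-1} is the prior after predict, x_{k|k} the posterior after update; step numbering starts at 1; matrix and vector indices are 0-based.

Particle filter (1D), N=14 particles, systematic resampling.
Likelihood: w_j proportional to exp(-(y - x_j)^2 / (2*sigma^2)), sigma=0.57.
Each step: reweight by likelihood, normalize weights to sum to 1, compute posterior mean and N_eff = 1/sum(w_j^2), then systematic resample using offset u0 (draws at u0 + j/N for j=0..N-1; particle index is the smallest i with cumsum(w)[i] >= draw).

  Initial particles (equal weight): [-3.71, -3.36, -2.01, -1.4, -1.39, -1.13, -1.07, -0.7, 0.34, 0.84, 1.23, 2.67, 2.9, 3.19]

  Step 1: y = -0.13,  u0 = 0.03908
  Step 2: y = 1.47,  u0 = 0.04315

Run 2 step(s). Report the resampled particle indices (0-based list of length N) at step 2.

step 1: w=[0.0000, 0.0000, 0.0019, 0.0370, 0.0385, 0.0951, 0.1137, 0.2687, 0.3153, 0.1041, 0.0257, 0.0000, 0.0000, 0.0000]  mean=-0.3000  Neff=4.8095  idx=[4, 5, 6, 6, 7, 7, 7, 7, 8, 8, 8, 8, 9, 9]
step 2: w=[0.0000, 0.0000, 0.0000, 0.0000, 0.0004, 0.0004, 0.0004, 0.0004, 0.0850, 0.0850, 0.0850, 0.0850, 0.3292, 0.3292]  mean=0.6672  Neff=4.0721  idx=[8, 9, 10, 11, 11, 12, 12, 12, 12, 13, 13, 13, 13, 13]

resampled_idx = [8, 9, 10, 11, 11, 12, 12, 12, 12, 13, 13, 13, 13, 13]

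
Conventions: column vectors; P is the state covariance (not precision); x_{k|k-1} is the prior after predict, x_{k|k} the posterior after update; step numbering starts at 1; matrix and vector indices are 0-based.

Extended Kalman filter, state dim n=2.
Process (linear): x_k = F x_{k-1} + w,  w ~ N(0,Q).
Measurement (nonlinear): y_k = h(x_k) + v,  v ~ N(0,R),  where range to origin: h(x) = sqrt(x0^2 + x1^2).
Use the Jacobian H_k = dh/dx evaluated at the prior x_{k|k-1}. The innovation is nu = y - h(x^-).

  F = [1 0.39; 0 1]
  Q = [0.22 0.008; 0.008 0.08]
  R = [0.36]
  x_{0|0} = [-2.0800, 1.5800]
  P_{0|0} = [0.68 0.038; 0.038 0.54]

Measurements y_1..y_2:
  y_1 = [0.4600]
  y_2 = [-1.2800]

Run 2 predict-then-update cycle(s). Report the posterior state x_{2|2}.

step 1: x^-=[-1.4638, 1.5800]  P^-=[1.0118 0.2566; 0.2566 0.6200]  H_jac=[-0.6796 0.7336]  S=[0.9051]  K=[-0.5517; 0.3098]  nu=[-1.6939]  x^+=[-0.5292, 1.0552]  P^+=[0.7362 0.4113; 0.4113 0.5331]
step 2: x^-=[-0.1177, 1.0552]  P^-=[1.3582 0.6272; 0.6272 0.6131]  H_jac=[-0.1108 0.9938]  S=[0.8441]  K=[0.5602; 0.6395]  nu=[-2.3417]  x^+=[-1.4295, -0.4424]  P^+=[1.0933 0.3249; 0.3249 0.2679]

x_post = [-1.4295, -0.4424]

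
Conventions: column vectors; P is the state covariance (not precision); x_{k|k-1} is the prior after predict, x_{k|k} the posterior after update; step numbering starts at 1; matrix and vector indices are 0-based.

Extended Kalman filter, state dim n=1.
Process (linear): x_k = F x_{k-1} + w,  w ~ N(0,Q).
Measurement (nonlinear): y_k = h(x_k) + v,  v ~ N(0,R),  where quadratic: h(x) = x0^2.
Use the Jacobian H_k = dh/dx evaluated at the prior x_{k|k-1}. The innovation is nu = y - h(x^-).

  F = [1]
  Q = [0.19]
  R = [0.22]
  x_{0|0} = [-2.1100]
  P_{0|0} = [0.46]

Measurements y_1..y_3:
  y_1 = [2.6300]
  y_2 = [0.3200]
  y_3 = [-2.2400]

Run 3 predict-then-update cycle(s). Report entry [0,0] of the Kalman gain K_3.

step 1: x^-=[-2.1100]  P^-=[0.6500]  H_jac=[-4.2200]  S=[11.7955]  K=[-0.2325]  nu=[-1.8221]  x^+=[-1.6863]  P^+=[0.0121]
step 2: x^-=[-1.6863]  P^-=[0.2021]  H_jac=[-3.3726]  S=[2.5190]  K=[-0.2706]  nu=[-2.5235]  x^+=[-1.0034]  P^+=[0.0177]
step 3: x^-=[-1.0034]  P^-=[0.2077]  H_jac=[-2.0067]  S=[1.0562]  K=[-0.3945]  nu=[-3.2468]  x^+=[0.2776]  P^+=[0.0433]

K[0,0] = -0.3945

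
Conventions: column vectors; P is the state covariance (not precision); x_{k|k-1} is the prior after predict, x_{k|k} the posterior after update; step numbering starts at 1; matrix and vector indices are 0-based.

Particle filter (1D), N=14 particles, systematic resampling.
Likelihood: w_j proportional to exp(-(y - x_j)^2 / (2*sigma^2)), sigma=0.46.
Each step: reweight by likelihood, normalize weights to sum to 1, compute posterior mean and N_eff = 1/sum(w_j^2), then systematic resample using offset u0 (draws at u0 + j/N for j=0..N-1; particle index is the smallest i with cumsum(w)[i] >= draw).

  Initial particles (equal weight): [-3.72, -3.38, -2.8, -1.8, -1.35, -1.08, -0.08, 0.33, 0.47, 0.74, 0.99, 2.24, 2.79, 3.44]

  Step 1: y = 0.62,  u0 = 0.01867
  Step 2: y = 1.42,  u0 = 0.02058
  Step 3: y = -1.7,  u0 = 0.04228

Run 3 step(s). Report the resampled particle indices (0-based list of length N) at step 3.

resampled_idx = [0, 0, 0, 0, 0, 0, 0, 0, 0, 1, 1, 2, 2, 5]

step 1: w=[0.0000, 0.0000, 0.0000, 0.0000, 0.0000, 0.0003, 0.0832, 0.2171, 0.2511, 0.2560, 0.1917, 0.0005, 0.0000, 0.0000]  mean=0.5631  Neff=4.5576  idx=[6, 7, 7, 7, 8, 8, 8, 8, 9, 9, 9, 9, 10, 10]
step 2: w=[0.0015, 0.0183, 0.0183, 0.0183, 0.0360, 0.0360, 0.0360, 0.0360, 0.1018, 0.1018, 0.1018, 0.1018, 0.1962, 0.1962]  mean=0.7754  Neff=8.0252  idx=[2, 4, 6, 8, 9, 9, 10, 11, 11, 12, 12, 13, 13, 13]
step 3: w=[0.6327, 0.1577, 0.1577, 0.0083, 0.0083, 0.0083, 0.0083, 0.0083, 0.0083, 0.0004, 0.0004, 0.0004, 0.0004, 0.0004]  mean=0.3960  Neff=2.2201  idx=[0, 0, 0, 0, 0, 0, 0, 0, 0, 1, 1, 2, 2, 5]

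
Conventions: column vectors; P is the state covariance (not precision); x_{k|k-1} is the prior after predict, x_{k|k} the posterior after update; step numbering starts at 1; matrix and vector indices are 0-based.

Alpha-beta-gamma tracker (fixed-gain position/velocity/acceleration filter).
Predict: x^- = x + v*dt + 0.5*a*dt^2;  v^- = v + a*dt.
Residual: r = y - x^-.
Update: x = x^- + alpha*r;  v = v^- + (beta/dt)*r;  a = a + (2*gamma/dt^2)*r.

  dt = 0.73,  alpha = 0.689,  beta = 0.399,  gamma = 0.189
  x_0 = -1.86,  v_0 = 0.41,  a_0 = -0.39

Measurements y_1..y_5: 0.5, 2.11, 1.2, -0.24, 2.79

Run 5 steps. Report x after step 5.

step 1: x_pred=-1.6646  r=2.1646  x^+=-0.1732  v^+=1.3084  a^+=1.1454
step 2: x_pred=1.0872  r=1.0228  x^+=1.7919  v^+=2.7036  a^+=1.8710
step 3: x_pred=4.2641  r=-3.0641  x^+=2.1529  v^+=2.3947  a^+=-0.3025
step 4: x_pred=3.8205  r=-4.0605  x^+=1.0228  v^+=-0.0455  a^+=-3.1827
step 5: x_pred=0.1416  r=2.6484  x^+=1.9663  v^+=-0.9213  a^+=-1.3041

x_post = 1.9663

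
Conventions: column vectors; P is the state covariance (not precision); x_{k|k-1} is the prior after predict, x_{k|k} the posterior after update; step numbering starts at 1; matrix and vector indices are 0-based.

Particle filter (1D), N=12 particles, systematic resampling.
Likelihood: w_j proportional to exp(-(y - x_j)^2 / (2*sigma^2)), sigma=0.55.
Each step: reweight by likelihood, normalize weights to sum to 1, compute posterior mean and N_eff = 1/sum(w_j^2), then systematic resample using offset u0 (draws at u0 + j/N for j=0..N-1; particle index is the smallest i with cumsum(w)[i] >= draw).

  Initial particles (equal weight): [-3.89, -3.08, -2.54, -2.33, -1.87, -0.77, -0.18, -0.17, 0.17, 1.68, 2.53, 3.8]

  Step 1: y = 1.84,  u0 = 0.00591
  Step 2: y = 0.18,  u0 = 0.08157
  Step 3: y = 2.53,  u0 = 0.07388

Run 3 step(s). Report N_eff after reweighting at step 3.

step 1: w=[0.0000, 0.0000, 0.0000, 0.0000, 0.0000, 0.0000, 0.0008, 0.0009, 0.0070, 0.6713, 0.3188, 0.0012]  mean=1.9399  Neff=1.8106  idx=[8, 9, 9, 9, 9, 9, 9, 9, 9, 10, 10, 10]
step 2: w=[0.8372, 0.0203, 0.0203, 0.0203, 0.0203, 0.0203, 0.0203, 0.0203, 0.0203, 0.0001, 0.0001, 0.0001]  mean=0.4160  Neff=1.4200  idx=[0, 0, 0, 0, 0, 0, 0, 0, 0, 0, 4, 8]
step 3: w=[0.0002, 0.0002, 0.0002, 0.0002, 0.0002, 0.0002, 0.0002, 0.0002, 0.0002, 0.0002, 0.4992, 0.4992]  mean=1.6775  Neff=2.0066  idx=[10, 10, 10, 10, 10, 10, 11, 11, 11, 11, 11, 11]

N_eff = 2.0066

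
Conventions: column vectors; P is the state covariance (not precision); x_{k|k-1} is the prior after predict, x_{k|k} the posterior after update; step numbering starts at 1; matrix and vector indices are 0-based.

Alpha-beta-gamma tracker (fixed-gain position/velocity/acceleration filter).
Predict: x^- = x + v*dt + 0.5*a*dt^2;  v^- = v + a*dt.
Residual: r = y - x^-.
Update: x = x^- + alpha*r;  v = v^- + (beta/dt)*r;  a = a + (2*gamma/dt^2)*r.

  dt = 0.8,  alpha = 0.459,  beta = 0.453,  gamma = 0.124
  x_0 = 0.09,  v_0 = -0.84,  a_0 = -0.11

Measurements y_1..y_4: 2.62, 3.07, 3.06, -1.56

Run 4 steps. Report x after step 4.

x_post = 2.7812

step 1: x_pred=-0.6172  r=3.2372  x^+=0.8687  v^+=0.9051  a^+=1.1444
step 2: x_pred=1.9589  r=1.1111  x^+=2.4689  v^+=2.4497  a^+=1.5750
step 3: x_pred=4.9327  r=-1.8727  x^+=4.0731  v^+=2.6493  a^+=0.8493
step 4: x_pred=6.4643  r=-8.0243  x^+=2.7812  v^+=-1.2151  a^+=-2.2601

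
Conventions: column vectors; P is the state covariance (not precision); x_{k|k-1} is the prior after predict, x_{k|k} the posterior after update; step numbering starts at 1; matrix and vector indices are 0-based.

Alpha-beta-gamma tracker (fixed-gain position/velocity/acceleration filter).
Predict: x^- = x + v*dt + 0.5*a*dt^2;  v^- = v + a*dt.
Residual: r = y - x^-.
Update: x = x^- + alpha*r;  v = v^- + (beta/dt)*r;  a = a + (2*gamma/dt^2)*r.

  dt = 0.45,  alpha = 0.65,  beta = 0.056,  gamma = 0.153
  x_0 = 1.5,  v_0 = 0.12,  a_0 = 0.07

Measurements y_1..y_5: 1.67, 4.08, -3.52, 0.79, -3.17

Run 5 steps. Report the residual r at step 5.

step 1: x_pred=1.5611  r=0.1089  x^+=1.6319  v^+=0.1651  a^+=0.2346
step 2: x_pred=1.7299  r=2.3501  x^+=3.2575  v^+=0.5631  a^+=3.7858
step 3: x_pred=3.8942  r=-7.4142  x^+=-0.9250  v^+=1.3440  a^+=-7.4178
step 4: x_pred=-1.0713  r=1.8613  x^+=0.1386  v^+=-1.7623  a^+=-4.6052
step 5: x_pred=-1.1208  r=-2.0492  x^+=-2.4528  v^+=-4.0897  a^+=-7.7018

resid = -2.0492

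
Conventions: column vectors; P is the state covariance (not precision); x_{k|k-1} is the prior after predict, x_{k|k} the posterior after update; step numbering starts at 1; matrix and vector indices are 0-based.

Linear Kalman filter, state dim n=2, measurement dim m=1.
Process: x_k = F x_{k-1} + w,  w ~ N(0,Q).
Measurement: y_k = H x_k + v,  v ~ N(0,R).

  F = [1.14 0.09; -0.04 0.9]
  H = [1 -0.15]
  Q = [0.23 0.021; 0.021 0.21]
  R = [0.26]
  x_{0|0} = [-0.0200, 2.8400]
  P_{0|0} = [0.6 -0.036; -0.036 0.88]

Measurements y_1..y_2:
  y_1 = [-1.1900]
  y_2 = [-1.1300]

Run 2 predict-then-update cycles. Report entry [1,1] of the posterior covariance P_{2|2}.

P_post[1,1] = 0.9398

step 1: x^-=[0.2328, 2.5568]  P^-=[1.0095 0.0281; 0.0281 0.9264]  S=[1.2819]  K=[0.7842; -0.0865]  nu=[-1.0393]  x^+=[-0.5822, 2.6467]  P^+=[0.2211 0.1150; 0.1150 0.9168]
step 2: x^-=[-0.4255, 2.4053]  P^-=[0.5484 0.2028; 0.2028 0.9447]  S=[0.7689]  K=[0.6738; 0.0795]  nu=[-0.3437]  x^+=[-0.6571, 2.3780]  P^+=[0.1994 0.1616; 0.1616 0.9398]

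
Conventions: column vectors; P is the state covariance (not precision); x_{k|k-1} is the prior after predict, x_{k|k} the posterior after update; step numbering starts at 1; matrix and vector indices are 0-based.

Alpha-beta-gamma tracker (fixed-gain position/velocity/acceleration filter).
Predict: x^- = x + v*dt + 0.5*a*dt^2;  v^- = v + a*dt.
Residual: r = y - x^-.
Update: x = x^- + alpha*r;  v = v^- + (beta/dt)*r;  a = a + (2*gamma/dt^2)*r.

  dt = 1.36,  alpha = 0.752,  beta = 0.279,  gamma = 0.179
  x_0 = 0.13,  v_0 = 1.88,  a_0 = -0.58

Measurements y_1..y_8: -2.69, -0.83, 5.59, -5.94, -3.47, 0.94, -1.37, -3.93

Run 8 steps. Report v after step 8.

v_post = 1.8058

step 1: x_pred=2.1504  r=-4.8404  x^+=-1.4896  v^+=0.0982  a^+=-1.5169
step 2: x_pred=-2.7588  r=1.9288  x^+=-1.3084  v^+=-1.5691  a^+=-1.1436
step 3: x_pred=-4.4998  r=10.0898  x^+=3.0877  v^+=-1.0544  a^+=0.8094
step 4: x_pred=2.4023  r=-8.3423  x^+=-3.8711  v^+=-1.6650  a^+=-0.8053
step 5: x_pred=-6.8803  r=3.4103  x^+=-4.3157  v^+=-2.0606  a^+=-0.1452
step 6: x_pred=-7.2525  r=8.1925  x^+=-1.0917  v^+=-0.5774  a^+=1.4405
step 7: x_pred=-0.5449  r=-0.8251  x^+=-1.1654  v^+=1.2123  a^+=1.2808
step 8: x_pred=1.6679  r=-5.5979  x^+=-2.5417  v^+=1.8058  a^+=0.1973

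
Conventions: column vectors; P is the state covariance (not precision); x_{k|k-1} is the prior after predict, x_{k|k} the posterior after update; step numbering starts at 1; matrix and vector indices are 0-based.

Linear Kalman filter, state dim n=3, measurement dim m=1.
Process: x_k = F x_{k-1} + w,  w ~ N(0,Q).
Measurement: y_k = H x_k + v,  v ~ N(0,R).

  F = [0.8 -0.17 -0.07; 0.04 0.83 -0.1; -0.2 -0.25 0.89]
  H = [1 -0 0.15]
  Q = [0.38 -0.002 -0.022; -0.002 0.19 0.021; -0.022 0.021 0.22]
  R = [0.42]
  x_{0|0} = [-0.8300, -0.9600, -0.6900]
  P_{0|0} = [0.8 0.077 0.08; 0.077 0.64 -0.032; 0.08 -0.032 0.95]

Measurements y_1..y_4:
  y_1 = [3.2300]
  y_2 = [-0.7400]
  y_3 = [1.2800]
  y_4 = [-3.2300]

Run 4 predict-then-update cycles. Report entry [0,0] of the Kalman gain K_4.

K[0,0] = 0.5632

step 1: x^-=[-0.4525, -0.7610, -0.2081]  P^-=[0.8845 -0.0148 -0.1324; -0.0148 0.6515 -0.2363; -0.1324 -0.2363 1.0380]  S=[1.2881]  K=[0.6712; -0.0390; 0.0181]  nu=[3.7137]  x^+=[2.0403, -0.9057, -0.1410]  P^+=[0.3041 0.0189 -0.1480; 0.0189 0.6495 -0.2354; -0.1480 -0.2354 1.0375]
step 2: x^-=[1.7961, -0.6561, -0.3071]  P^-=[0.6043 -0.0423 -0.1868; -0.0423 0.6898 -0.3999; -0.1868 -0.3999 1.2539]  S=[0.9965]  K=[0.5783; -0.1026; 0.0013]  nu=[-2.4900]  x^+=[0.3560, -0.4005, -0.3102]  P^+=[0.2710 0.0169 -0.1876; 0.0169 0.6793 -0.3997; -0.1876 -0.3997 1.2539]
step 3: x^-=[0.3746, -0.2872, -0.2472]  P^-=[0.5861 -0.0374 -0.2001; -0.0374 0.7399 -0.5524; -0.2001 -0.5524 1.5129]  S=[0.9802]  K=[0.5674; -0.1227; 0.0274]  nu=[0.9425]  x^+=[0.9094, -0.4028, -0.2214]  P^+=[0.2706 0.0309 -0.2153; 0.0309 0.7252 -0.5491; -0.2153 -0.5491 1.5121]
step 4: x^-=[0.8115, -0.2758, -0.2782]  P^-=[0.5842 -0.0244 -0.2167; -0.0244 0.8001 -0.7030; -0.2167 -0.7030 1.7980]  S=[0.9797]  K=[0.5632; -0.1326; 0.0541]  nu=[-3.9997]  x^+=[-1.4410, 0.2544, -0.4948]  P^+=[0.2735 0.0487 -0.2465; 0.0487 0.7829 -0.6960; -0.2465 -0.6960 1.7951]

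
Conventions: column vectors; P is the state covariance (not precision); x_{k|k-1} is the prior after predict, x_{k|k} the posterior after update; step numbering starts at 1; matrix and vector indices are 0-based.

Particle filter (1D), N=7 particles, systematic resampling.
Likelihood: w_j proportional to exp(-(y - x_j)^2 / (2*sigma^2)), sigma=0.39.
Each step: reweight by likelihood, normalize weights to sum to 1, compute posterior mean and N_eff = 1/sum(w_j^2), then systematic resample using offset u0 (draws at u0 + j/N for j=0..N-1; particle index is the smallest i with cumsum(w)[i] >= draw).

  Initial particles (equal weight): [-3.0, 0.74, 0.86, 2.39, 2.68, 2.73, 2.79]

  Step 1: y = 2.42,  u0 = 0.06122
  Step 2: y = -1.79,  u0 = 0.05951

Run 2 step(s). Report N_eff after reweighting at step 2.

N_eff = 2.0013

step 1: w=[0.0000, 0.0000, 0.0001, 0.3150, 0.2530, 0.2304, 0.2015]  mean=2.6221  Neff=3.8924  idx=[3, 3, 4, 4, 5, 5, 6]
step 2: w=[0.4998, 0.4998, 0.0001, 0.0001, 0.0000, 0.0000, 0.0000]  mean=2.3901  Neff=2.0013  idx=[0, 0, 0, 0, 1, 1, 1]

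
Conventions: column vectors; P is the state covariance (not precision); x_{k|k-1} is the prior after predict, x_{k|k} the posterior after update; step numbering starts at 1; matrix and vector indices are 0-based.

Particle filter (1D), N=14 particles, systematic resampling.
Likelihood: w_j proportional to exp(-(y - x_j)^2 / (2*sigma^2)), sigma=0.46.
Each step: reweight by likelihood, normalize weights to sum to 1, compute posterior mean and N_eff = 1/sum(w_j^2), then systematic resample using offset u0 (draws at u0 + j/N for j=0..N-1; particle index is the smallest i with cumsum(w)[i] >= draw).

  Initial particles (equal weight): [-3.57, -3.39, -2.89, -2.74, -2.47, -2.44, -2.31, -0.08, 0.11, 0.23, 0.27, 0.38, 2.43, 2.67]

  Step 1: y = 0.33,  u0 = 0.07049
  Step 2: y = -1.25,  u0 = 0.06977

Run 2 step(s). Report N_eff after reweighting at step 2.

step 1: w=[0.0000, 0.0000, 0.0000, 0.0000, 0.0000, 0.0000, 0.0000, 0.1485, 0.1970, 0.2158, 0.2191, 0.2196, 0.0000, 0.0000]  mean=0.2020  Neff=4.9103  idx=[7, 7, 8, 8, 9, 9, 9, 10, 10, 10, 11, 11, 11, 11]
step 2: w=[0.2787, 0.2787, 0.0895, 0.0895, 0.0400, 0.0400, 0.0400, 0.0301, 0.0301, 0.0301, 0.0133, 0.0133, 0.0133, 0.0133]  mean=0.0473  Neff=5.5673  idx=[0, 0, 0, 1, 1, 1, 1, 2, 2, 3, 5, 6, 9, 13]

N_eff = 5.5673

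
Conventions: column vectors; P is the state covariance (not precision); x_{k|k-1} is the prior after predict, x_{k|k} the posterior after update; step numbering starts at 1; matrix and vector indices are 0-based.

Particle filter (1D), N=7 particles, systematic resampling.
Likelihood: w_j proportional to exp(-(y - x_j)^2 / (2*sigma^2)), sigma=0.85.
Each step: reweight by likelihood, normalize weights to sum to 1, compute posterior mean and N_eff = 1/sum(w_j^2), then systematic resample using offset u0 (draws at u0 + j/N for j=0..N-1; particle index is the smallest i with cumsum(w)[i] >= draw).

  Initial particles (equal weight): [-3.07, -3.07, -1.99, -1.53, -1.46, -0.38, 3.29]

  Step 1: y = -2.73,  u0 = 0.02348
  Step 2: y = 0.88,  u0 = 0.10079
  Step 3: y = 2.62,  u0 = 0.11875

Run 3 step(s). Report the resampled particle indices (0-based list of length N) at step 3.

resampled_idx = [2, 3, 3, 4, 5, 6, 6]

step 1: w=[0.2841, 0.2841, 0.2107, 0.1136, 0.1008, 0.0067, 0.0000]  mean=-2.4871  Neff=4.3685  idx=[0, 0, 1, 1, 2, 2, 3]
step 2: w=[0.0008, 0.0008, 0.0008, 0.0008, 0.1352, 0.1352, 0.7262]  mean=-1.6595  Neff=1.7731  idx=[4, 5, 6, 6, 6, 6, 6]
step 3: w=[0.0120, 0.0120, 0.1952, 0.1952, 0.1952, 0.1952, 0.1952]  mean=-1.5410  Neff=5.2411  idx=[2, 3, 3, 4, 5, 6, 6]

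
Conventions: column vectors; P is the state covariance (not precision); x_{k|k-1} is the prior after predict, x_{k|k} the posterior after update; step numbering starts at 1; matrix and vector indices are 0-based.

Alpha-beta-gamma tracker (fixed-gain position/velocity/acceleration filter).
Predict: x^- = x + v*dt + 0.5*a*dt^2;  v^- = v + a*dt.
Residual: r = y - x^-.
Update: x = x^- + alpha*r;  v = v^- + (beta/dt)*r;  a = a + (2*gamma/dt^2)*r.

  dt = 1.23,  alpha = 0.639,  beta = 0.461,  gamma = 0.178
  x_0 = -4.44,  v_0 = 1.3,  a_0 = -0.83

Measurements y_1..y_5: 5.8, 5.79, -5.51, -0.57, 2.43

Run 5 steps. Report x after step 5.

x_post = -1.8539

step 1: x_pred=-3.4689  r=9.2689  x^+=2.4539  v^+=3.7530  a^+=1.3511
step 2: x_pred=8.0922  r=-2.3022  x^+=6.6211  v^+=4.5520  a^+=0.8093
step 3: x_pred=12.8322  r=-18.3422  x^+=1.1115  v^+=-1.3272  a^+=-3.5068
step 4: x_pred=-3.1736  r=2.6036  x^+=-1.5099  v^+=-4.6647  a^+=-2.8941
step 5: x_pred=-9.4367  r=11.8667  x^+=-1.8539  v^+=-3.7769  a^+=-0.1018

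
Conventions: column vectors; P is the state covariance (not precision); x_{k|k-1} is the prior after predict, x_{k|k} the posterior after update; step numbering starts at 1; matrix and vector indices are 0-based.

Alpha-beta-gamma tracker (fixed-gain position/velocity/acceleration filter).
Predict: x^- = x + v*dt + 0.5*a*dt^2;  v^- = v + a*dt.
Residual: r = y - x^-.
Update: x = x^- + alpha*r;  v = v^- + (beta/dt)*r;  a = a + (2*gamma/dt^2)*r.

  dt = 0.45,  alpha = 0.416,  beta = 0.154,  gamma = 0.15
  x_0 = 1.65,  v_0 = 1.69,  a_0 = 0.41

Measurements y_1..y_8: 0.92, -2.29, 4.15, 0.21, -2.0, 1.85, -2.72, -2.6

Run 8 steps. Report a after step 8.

a_post = 3.0493

step 1: x_pred=2.4520  r=-1.5320  x^+=1.8147  v^+=1.3502  a^+=-1.8596
step 2: x_pred=2.2340  r=-4.5240  x^+=0.3520  v^+=-1.0348  a^+=-8.5619
step 3: x_pred=-0.9806  r=5.1306  x^+=1.1538  v^+=-3.1319  a^+=-0.9611
step 4: x_pred=-0.3529  r=0.5629  x^+=-0.1187  v^+=-3.3717  a^+=-0.1271
step 5: x_pred=-1.6489  r=-0.3511  x^+=-1.7949  v^+=-3.5491  a^+=-0.6473
step 6: x_pred=-3.4576  r=5.3076  x^+=-1.2496  v^+=-2.0240  a^+=7.2158
step 7: x_pred=-1.4298  r=-1.2902  x^+=-1.9665  v^+=0.7816  a^+=5.3044
step 8: x_pred=-1.0778  r=-1.5222  x^+=-1.7110  v^+=2.6476  a^+=3.0493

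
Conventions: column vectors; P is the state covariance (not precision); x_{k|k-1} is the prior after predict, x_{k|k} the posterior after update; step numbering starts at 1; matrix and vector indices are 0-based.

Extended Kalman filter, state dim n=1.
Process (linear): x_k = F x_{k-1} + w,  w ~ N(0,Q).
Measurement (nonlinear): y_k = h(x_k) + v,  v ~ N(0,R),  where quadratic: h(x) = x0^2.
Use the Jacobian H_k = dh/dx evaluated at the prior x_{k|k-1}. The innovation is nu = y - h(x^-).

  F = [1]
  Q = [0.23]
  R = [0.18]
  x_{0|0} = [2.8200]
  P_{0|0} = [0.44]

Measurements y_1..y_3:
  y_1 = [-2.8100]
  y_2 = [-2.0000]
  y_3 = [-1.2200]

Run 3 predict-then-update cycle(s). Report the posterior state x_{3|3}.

step 1: x^-=[2.8200]  P^-=[0.6700]  H_jac=[5.6400]  S=[21.4924]  K=[0.1758]  nu=[-10.7624]  x^+=[0.9278]  P^+=[0.0056]
step 2: x^-=[0.9278]  P^-=[0.2356]  H_jac=[1.8555]  S=[0.9912]  K=[0.4411]  nu=[-2.8607]  x^+=[-0.3340]  P^+=[0.0428]
step 3: x^-=[-0.3340]  P^-=[0.2728]  H_jac=[-0.6680]  S=[0.3017]  K=[-0.6039]  nu=[-1.3316]  x^+=[0.4702]  P^+=[0.1627]

x_post = [0.4702]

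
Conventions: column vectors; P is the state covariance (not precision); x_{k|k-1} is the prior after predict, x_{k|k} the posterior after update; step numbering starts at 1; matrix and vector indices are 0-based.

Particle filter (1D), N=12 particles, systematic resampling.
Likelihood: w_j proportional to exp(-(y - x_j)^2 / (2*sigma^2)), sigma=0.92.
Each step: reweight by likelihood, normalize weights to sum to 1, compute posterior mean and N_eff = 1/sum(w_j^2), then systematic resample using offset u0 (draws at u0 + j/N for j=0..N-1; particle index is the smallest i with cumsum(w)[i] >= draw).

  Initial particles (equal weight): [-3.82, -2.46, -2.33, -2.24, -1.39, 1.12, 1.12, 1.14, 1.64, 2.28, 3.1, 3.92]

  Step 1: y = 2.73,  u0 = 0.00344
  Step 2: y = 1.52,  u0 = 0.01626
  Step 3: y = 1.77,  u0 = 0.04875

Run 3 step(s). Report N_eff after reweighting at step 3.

step 1: w=[0.0000, 0.0000, 0.0000, 0.0000, 0.0000, 0.0637, 0.0637, 0.0661, 0.1460, 0.2613, 0.2716, 0.1276]  mean=2.3953  Neff=5.2050  idx=[5, 6, 7, 8, 8, 9, 9, 9, 10, 10, 10, 11]
step 2: w=[0.1201, 0.1201, 0.1212, 0.1309, 0.1309, 0.0939, 0.0939, 0.0939, 0.0302, 0.0302, 0.0302, 0.0044]  mean=1.7770  Neff=9.3426  idx=[0, 0, 1, 2, 2, 3, 4, 4, 5, 6, 7, 8]
step 3: w=[0.0794, 0.0794, 0.0794, 0.0806, 0.0806, 0.1009, 0.1009, 0.1009, 0.0874, 0.0874, 0.0874, 0.0358]  mean=1.6557  Neff=11.5441  idx=[0, 1, 2, 3, 4, 5, 6, 7, 8, 9, 10, 11]

N_eff = 11.5441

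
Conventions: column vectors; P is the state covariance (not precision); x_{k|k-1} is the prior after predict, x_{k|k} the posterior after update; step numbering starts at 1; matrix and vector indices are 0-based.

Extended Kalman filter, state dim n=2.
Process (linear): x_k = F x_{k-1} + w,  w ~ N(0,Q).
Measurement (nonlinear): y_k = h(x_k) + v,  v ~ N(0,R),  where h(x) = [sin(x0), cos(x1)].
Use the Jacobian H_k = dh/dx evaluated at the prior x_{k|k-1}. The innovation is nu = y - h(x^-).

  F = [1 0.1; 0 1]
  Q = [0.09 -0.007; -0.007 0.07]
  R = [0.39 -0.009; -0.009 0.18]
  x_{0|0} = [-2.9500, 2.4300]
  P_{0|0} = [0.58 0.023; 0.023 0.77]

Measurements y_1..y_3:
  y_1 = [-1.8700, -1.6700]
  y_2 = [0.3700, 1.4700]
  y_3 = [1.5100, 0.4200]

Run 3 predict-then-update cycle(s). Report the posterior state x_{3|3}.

step 1: x^-=[-2.7070, 2.4300]  P^-=[0.6823 0.0930; 0.0930 0.8400]  H_jac=[-0.9070 0.0000; 0.0000 -0.6530]  S=[0.9513 0.0461; 0.0461 0.5382]  K=[-0.6477 -0.0574; -0.0395 -1.0158]  nu=[-1.4490, -0.9127]  x^+=[-1.7161, 3.4143]  P^+=[0.2779 0.0069; 0.0069 0.2794]
step 2: x^-=[-1.3747, 3.4143]  P^-=[0.3721 0.0278; 0.0278 0.3494]  H_jac=[0.1949 0.0000; 0.0000 0.2693]  S=[0.4041 -0.0075; -0.0075 0.2053]  K=[0.1803 0.0431; 0.0220 0.4591]  nu=[1.3508, 2.4331]  x^+=[-1.0262, 4.5610]  P^+=[0.3587 0.0228; 0.0228 0.3061]
step 3: x^-=[-0.5701, 4.5610]  P^-=[0.4563 0.0464; 0.0464 0.3761]  H_jac=[0.8418 0.0000; 0.0000 0.9886]  S=[0.7134 0.0296; 0.0296 0.5476]  K=[0.5362 0.0548; 0.0266 0.6776]  nu=[2.0498, 0.5708]  x^+=[0.5602, 5.0024]  P^+=[0.2478 0.0051; 0.0051 0.1231]

x_post = [0.5602, 5.0024]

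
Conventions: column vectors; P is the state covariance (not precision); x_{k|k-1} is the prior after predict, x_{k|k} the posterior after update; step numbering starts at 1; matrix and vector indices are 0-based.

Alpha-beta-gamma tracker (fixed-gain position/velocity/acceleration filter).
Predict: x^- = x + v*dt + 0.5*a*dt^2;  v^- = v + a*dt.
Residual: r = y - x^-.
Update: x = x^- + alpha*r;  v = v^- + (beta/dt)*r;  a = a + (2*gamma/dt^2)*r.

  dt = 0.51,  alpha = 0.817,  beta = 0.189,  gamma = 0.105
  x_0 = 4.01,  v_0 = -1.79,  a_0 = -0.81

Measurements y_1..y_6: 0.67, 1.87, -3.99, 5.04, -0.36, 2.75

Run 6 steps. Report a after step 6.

step 1: x_pred=2.9918  r=-2.3218  x^+=1.0949  v^+=-3.0635  a^+=-2.6845
step 2: x_pred=-0.8166  r=2.6866  x^+=1.3783  v^+=-3.4370  a^+=-0.5154
step 3: x_pred=-0.4416  r=-3.5484  x^+=-3.3406  v^+=-5.0149  a^+=-3.3804
step 4: x_pred=-6.3378  r=11.3778  x^+=2.9579  v^+=-2.5224  a^+=5.8059
step 5: x_pred=2.4265  r=-2.7865  x^+=0.1499  v^+=-0.5940  a^+=3.5561
step 6: x_pred=0.3095  r=2.4405  x^+=2.3034  v^+=2.1241  a^+=5.5266

a_post = 5.5266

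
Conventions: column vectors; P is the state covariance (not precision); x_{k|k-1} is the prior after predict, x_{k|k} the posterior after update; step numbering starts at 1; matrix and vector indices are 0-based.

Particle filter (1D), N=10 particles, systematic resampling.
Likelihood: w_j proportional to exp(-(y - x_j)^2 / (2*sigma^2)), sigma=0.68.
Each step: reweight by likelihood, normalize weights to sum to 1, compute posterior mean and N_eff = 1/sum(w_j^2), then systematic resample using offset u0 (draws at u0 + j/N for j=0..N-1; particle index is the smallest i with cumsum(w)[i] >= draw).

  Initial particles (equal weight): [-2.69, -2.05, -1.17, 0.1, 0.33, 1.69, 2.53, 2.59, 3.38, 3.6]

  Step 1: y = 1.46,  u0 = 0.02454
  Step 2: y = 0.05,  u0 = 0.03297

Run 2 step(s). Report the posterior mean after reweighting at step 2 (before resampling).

post_mean = 0.3982

step 1: w=[0.0000, 0.0000, 0.0003, 0.0713, 0.1324, 0.4974, 0.1527, 0.1324, 0.0098, 0.0037]  mean=1.6668  Neff=3.2157  idx=[3, 4, 5, 5, 5, 5, 5, 6, 6, 7]
step 2: w=[0.4549, 0.4191, 0.0249, 0.0249, 0.0249, 0.0249, 0.0249, 0.0006, 0.0006, 0.0004]  mean=0.3982  Neff=2.5932  idx=[0, 0, 0, 0, 0, 1, 1, 1, 1, 4]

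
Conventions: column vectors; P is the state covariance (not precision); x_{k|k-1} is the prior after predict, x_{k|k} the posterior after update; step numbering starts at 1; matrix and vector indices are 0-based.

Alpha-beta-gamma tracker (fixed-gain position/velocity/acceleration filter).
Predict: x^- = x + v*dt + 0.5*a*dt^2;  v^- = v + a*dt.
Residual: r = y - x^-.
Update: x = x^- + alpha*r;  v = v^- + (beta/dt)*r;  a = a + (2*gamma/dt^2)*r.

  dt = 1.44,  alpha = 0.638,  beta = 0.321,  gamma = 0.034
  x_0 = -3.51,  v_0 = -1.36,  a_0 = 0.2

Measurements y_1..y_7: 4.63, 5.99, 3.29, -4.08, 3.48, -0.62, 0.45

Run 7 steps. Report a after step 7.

a_post = -0.0220

step 1: x_pred=-5.2610  r=9.8910  x^+=1.0494  v^+=1.1329  a^+=0.5244
step 2: x_pred=3.2244  r=2.7656  x^+=4.9889  v^+=2.5044  a^+=0.6151
step 3: x_pred=9.2330  r=-5.9430  x^+=5.4413  v^+=2.0653  a^+=0.4202
step 4: x_pred=8.8511  r=-12.9311  x^+=0.6010  v^+=-0.2122  a^+=-0.0039
step 5: x_pred=0.2915  r=3.1885  x^+=2.3258  v^+=0.4930  a^+=0.1007
step 6: x_pred=3.1400  r=-3.7600  x^+=0.7411  v^+=-0.2002  a^+=-0.0226
step 7: x_pred=0.4294  r=0.0206  x^+=0.4425  v^+=-0.2282  a^+=-0.0220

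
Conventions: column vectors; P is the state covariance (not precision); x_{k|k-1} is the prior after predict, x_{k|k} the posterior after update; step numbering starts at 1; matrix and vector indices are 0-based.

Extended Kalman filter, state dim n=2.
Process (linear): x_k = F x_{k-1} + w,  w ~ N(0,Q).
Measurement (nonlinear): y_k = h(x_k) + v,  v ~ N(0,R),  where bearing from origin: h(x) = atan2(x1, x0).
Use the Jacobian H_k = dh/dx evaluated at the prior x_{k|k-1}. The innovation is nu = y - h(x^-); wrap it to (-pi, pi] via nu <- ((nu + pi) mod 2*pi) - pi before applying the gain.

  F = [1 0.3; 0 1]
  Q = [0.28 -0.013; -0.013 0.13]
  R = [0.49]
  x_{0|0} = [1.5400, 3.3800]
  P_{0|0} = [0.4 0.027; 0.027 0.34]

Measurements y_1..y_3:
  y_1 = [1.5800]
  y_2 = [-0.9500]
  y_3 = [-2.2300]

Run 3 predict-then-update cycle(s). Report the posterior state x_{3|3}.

step 1: x^-=[2.5540, 3.3800]  P^-=[0.7268 0.1160; 0.1160 0.4700]  H_jac=[-0.1883 0.1423]  S=[0.5191]  K=[-0.2319; 0.0868]  nu=[0.6563]  x^+=[2.4018, 3.4369]  P^+=[0.6989 0.1264; 0.1264 0.4661]
step 2: x^-=[3.4329, 3.4369]  P^-=[1.0967 0.2533; 0.2533 0.5961]  H_jac=[-0.1456 0.1455]  S=[0.5151]  K=[-0.2386; 0.0967]  nu=[-1.7360]  x^+=[3.8470, 3.2690]  P^+=[1.0674 0.2652; 0.2652 0.5913]
step 3: x^-=[4.8277, 3.2690]  P^-=[1.5597 0.4295; 0.4295 0.7213]  H_jac=[-0.0962 0.1420]  S=[0.5072]  K=[-0.1754; 0.1205]  nu=[-2.8252]  x^+=[5.3234, 2.9286]  P^+=[1.5441 0.4403; 0.4403 0.7139]

x_post = [5.3234, 2.9286]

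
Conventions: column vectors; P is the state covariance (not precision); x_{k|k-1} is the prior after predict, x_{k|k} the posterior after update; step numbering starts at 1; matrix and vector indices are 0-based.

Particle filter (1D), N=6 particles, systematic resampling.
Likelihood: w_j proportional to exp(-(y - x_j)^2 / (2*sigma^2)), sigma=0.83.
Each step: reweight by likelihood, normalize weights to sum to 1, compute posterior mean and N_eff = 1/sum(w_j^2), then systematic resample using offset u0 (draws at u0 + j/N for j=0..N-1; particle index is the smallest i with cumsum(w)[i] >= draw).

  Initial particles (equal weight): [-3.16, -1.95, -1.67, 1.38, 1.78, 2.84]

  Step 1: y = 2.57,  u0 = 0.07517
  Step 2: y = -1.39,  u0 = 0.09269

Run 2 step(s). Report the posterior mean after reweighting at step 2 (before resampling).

step 1: w=[0.0000, 0.0000, 0.0000, 0.1842, 0.3274, 0.4884]  mean=2.2240  Neff=2.6341  idx=[3, 4, 4, 5, 5, 5]
step 2: w=[0.7362, 0.1312, 0.1312, 0.0004, 0.0004, 0.0004]  mean=1.4869  Neff=1.7348  idx=[0, 0, 0, 0, 1, 2]

post_mean = 1.4869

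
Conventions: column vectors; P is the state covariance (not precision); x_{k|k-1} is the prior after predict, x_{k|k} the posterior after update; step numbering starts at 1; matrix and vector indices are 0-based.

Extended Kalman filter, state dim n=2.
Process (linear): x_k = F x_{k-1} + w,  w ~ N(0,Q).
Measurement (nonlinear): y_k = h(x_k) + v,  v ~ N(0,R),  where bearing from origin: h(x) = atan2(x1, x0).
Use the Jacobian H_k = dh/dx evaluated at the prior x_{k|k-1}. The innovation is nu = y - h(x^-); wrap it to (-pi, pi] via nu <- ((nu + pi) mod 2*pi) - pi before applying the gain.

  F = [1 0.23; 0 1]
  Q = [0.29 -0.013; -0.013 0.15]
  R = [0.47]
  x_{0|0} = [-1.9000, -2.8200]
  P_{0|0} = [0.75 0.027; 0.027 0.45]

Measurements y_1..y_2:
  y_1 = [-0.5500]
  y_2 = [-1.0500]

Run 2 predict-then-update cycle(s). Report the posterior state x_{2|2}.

step 1: x^-=[-2.5486, -2.8200]  P^-=[1.0762 0.1175; 0.1175 0.6000]  H_jac=[0.1952 -0.1764]  S=[0.5216]  K=[0.3630; -0.1590]  nu=[1.7557]  x^+=[-1.9113, -3.0991]  P^+=[1.0075 0.1476; 0.1476 0.5868]
step 2: x^-=[-2.6241, -3.0991]  P^-=[1.3964 0.2696; 0.2696 0.7368]  H_jac=[0.1879 -0.1591]  S=[0.5219]  K=[0.4207; -0.1276]  nu=[1.2234]  x^+=[-2.1094, -3.2552]  P^+=[1.3041 0.2976; 0.2976 0.7283]

x_post = [-2.1094, -3.2552]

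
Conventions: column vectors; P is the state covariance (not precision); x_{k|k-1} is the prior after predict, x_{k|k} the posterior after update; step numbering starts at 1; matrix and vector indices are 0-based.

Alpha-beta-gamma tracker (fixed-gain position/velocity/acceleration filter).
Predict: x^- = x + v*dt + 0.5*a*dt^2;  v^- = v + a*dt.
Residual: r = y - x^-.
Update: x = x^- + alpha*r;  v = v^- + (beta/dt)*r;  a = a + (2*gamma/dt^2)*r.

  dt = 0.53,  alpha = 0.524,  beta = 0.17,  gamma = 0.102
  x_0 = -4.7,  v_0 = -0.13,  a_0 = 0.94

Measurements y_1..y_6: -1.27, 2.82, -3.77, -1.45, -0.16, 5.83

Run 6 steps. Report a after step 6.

step 1: x_pred=-4.6369  r=3.3669  x^+=-2.8726  v^+=1.4481  a^+=3.3852
step 2: x_pred=-1.6297  r=4.4497  x^+=0.7020  v^+=4.6695  a^+=6.6167
step 3: x_pred=4.1061  r=-7.8761  x^+=-0.0210  v^+=5.6501  a^+=0.8967
step 4: x_pred=3.0995  r=-4.5495  x^+=0.7156  v^+=4.6661  a^+=-2.4073
step 5: x_pred=2.8505  r=-3.0105  x^+=1.2730  v^+=2.4246  a^+=-4.5936
step 6: x_pred=1.9128  r=3.9172  x^+=3.9654  v^+=1.2464  a^+=-1.7488

a_post = -1.7488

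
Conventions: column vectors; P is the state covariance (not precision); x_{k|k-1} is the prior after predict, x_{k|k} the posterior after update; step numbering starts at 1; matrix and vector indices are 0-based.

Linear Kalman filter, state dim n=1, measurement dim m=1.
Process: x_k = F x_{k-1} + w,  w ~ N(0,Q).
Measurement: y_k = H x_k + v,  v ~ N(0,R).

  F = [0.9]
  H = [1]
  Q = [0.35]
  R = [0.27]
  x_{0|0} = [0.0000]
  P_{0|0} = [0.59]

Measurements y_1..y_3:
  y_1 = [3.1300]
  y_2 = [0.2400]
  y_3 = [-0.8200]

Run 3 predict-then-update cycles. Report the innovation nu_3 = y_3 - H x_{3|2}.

innov = [-1.6193]

step 1: x^-=[0.0000]  P^-=[0.8279]  S=[1.0979]  K=[0.7541]  nu=[3.1300]  x^+=[2.3603]  P^+=[0.2036]
step 2: x^-=[2.1242]  P^-=[0.5149]  S=[0.7849]  K=[0.6560]  nu=[-1.8842]  x^+=[0.8881]  P^+=[0.1771]
step 3: x^-=[0.7993]  P^-=[0.4935]  S=[0.7635]  K=[0.6464]  nu=[-1.6193]  x^+=[-0.2473]  P^+=[0.1745]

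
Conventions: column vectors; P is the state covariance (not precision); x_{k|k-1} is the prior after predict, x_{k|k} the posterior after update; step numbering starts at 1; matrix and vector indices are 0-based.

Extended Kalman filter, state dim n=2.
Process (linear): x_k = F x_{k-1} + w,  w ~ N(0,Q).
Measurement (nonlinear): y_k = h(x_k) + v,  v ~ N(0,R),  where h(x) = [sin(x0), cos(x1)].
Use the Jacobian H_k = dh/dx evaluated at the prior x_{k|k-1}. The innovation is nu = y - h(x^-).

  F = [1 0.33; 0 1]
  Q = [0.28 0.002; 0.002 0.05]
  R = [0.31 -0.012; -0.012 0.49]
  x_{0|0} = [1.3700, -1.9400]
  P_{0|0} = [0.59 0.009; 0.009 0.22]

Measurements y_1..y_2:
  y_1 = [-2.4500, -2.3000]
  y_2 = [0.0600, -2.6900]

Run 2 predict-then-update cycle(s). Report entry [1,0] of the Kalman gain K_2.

step 1: x^-=[0.7298, -1.9400]  P^-=[0.8999 0.0836; 0.0836 0.2700]  H_jac=[0.7453 0.0000; 0.0000 0.9326]  S=[0.8099 0.0461; 0.0461 0.7248]  K=[0.8250 0.0551; 0.0574 0.3437]  nu=[-3.1167, -1.9391]  x^+=[-1.9484, -2.7854]  P^+=[0.3423 0.0183; 0.0183 0.1799]
step 2: x^-=[-2.8675, -2.7854]  P^-=[0.6539 0.0797; 0.0797 0.2299]  H_jac=[-0.9627 0.0000; 0.0000 0.3487]  S=[0.9160 -0.0388; -0.0388 0.5180]  K=[-0.6871 0.0022; -0.0774 0.1490]  nu=[0.3307, -1.7528]  x^+=[-3.0987, -3.0721]  P^+=[0.2213 0.0268; 0.0268 0.2120]

K[1,0] = -0.0774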